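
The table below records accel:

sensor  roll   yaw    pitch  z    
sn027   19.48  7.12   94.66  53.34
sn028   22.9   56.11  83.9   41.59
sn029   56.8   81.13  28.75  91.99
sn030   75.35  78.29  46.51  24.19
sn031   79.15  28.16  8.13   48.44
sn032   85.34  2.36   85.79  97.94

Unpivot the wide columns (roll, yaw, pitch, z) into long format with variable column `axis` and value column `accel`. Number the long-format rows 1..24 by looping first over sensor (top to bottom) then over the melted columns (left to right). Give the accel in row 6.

56.11

24 rows total (6 × 4). Row 6: index ⌊(6-1)/4⌋ = 1 into sensor → sn028; (6-1) mod 4 = 1 into the melted columns → yaw.
So row 6 is (sn028, yaw, 56.11); accel = 56.11.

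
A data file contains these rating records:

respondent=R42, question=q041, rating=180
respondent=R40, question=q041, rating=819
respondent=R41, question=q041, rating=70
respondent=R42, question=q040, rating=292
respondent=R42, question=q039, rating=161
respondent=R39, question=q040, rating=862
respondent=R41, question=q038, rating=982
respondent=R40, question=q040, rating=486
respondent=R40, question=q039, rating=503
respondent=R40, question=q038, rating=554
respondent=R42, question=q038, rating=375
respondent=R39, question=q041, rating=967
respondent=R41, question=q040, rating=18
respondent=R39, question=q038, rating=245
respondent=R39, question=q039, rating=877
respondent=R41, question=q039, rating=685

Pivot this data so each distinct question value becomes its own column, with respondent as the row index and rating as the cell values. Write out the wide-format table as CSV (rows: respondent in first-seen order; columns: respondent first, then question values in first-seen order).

respondent,q041,q040,q039,q038
R42,180,292,161,375
R40,819,486,503,554
R41,70,18,685,982
R39,967,862,877,245

Columns: respondent plus the 4 distinct question values (q041, q040, q039, q038).
For example, row R42 column q041 takes rating=180 from the long row (R42, q041).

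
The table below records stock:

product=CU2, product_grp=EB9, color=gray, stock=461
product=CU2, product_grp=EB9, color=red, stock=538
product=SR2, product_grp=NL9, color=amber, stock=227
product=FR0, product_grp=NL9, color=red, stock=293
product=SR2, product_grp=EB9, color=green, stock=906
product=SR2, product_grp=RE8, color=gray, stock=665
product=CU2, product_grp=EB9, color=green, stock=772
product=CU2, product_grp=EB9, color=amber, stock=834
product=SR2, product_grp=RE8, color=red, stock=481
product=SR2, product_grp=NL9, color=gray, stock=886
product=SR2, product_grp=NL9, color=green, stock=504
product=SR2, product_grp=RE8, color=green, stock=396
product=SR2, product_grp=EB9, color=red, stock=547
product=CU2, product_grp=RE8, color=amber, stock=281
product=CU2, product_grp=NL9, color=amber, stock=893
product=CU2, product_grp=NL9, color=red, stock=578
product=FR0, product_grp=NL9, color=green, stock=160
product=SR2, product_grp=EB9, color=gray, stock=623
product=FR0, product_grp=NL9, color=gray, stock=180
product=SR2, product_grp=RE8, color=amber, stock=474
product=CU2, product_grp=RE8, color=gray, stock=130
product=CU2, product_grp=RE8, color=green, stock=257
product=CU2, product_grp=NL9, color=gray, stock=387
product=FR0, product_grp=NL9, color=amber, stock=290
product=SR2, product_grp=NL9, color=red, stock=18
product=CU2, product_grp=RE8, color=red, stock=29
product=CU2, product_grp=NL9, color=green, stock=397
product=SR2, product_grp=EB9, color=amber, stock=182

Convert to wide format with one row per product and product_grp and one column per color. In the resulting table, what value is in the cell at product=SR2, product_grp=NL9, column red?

Wide layout: rows indexed by product and product_grp, columns are the 4 distinct color values (gray, red, amber, green).
Cell (product=SR2, product_grp=NL9, color=red) draws from the long row where product=SR2, product_grp=NL9 and color=red, which has stock=18.

18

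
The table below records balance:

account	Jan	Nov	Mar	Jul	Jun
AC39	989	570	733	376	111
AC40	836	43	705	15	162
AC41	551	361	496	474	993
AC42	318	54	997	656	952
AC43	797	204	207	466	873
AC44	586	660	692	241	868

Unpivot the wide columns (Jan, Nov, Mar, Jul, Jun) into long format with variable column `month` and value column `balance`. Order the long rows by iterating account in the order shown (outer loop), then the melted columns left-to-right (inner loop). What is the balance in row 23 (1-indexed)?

30 rows total (6 × 5). Row 23: index ⌊(23-1)/5⌋ = 4 into account → AC43; (23-1) mod 5 = 2 into the melted columns → Mar.
So row 23 is (AC43, Mar, 207); balance = 207.

207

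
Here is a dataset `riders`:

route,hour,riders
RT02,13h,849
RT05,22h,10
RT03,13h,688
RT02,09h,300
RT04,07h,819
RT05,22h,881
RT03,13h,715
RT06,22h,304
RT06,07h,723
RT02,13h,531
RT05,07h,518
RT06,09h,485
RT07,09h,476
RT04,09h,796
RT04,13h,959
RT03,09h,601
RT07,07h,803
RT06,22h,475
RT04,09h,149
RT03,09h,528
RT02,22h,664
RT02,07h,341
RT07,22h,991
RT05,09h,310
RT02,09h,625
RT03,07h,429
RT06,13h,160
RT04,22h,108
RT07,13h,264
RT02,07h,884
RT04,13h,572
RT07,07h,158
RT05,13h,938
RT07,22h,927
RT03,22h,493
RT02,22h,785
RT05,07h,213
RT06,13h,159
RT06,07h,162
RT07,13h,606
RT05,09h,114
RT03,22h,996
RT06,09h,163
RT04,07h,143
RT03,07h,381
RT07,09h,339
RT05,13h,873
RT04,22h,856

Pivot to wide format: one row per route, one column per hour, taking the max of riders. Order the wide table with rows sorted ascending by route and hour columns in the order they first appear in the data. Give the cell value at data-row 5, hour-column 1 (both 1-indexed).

160

With rows sorted ascending by route, row 5 is route=RT06. hour columns in first-appearance order: 13h, 22h, 09h, 07h; column 1 is 13h.
Long rows with route=RT06, hour=13h: max(160, 159) = 160.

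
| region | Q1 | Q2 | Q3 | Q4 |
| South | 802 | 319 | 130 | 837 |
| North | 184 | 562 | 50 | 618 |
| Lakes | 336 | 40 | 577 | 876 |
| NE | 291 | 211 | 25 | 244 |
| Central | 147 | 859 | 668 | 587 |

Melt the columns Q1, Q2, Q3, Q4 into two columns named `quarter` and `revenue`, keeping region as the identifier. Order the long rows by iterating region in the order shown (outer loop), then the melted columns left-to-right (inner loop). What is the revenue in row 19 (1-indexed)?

668

20 rows total (5 × 4). Row 19: index ⌊(19-1)/4⌋ = 4 into region → Central; (19-1) mod 4 = 2 into the melted columns → Q3.
So row 19 is (Central, Q3, 668); revenue = 668.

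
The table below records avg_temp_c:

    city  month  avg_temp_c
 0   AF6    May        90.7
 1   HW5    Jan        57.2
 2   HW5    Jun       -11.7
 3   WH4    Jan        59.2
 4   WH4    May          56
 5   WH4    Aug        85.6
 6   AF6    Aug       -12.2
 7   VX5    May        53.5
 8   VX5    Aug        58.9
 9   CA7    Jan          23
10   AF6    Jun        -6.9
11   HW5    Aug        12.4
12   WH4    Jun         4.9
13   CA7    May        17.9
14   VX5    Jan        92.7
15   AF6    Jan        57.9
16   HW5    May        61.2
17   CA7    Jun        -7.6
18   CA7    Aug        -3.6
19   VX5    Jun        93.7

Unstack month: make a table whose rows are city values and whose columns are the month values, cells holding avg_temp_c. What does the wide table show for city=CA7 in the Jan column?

Wide layout: rows indexed by city, columns are the 4 distinct month values (May, Jan, Jun, Aug).
Cell (city=CA7, month=Jan) draws from the long row where city=CA7 and month=Jan, which has avg_temp_c=23.

23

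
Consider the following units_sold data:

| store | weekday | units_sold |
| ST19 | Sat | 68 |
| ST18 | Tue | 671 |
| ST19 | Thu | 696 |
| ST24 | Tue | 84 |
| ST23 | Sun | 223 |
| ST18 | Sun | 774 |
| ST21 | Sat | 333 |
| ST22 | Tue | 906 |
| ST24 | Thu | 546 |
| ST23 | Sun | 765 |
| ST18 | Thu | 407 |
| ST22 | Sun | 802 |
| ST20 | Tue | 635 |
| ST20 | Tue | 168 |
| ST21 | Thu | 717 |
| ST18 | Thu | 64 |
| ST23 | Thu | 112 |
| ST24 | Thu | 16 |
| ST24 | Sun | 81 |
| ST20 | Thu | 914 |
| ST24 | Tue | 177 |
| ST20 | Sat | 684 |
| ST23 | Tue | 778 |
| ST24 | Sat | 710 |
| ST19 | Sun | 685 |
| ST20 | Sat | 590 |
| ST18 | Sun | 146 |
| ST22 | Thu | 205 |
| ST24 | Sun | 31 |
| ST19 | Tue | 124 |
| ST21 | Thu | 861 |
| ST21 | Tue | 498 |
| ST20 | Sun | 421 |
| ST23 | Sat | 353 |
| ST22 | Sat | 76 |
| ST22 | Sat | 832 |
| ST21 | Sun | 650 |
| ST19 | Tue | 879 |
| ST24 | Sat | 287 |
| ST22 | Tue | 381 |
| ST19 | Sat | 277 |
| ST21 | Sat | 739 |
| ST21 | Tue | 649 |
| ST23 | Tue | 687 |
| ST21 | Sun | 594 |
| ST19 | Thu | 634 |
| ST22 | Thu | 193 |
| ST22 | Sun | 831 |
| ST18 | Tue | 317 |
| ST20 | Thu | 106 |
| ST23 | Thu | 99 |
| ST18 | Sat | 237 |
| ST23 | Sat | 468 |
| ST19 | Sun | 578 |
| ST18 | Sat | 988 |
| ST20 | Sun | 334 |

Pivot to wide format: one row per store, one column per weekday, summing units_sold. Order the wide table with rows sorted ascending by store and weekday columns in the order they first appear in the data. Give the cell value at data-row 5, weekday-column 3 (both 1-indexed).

With rows sorted ascending by store, row 5 is store=ST22. weekday columns in first-appearance order: Sat, Tue, Thu, Sun; column 3 is Thu.
Long rows with store=ST22, weekday=Thu: 205 + 193 = 398.

398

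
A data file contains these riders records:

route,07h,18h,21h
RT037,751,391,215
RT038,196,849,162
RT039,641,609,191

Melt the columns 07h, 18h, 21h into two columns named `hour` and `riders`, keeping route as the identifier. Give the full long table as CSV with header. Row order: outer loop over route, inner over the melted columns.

route,hour,riders
RT037,07h,751
RT037,18h,391
RT037,21h,215
RT038,07h,196
RT038,18h,849
RT038,21h,162
RT039,07h,641
RT039,18h,609
RT039,21h,191

Each (route, column) pair becomes one row: 3 × 3 = 9 rows.
For example, (RT037, 07h) → riders=751.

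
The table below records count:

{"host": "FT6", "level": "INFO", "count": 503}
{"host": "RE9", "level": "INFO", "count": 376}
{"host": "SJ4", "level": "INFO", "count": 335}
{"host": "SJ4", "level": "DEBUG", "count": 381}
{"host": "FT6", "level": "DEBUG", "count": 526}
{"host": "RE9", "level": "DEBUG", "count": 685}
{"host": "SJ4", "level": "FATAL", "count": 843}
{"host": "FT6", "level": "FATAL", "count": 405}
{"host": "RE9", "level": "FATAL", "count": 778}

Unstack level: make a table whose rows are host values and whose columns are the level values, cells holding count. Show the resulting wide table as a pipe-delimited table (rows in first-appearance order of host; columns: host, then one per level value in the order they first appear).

| host | INFO | DEBUG | FATAL |
| FT6 | 503 | 526 | 405 |
| RE9 | 376 | 685 | 778 |
| SJ4 | 335 | 381 | 843 |

Columns: host plus the 3 distinct level values (INFO, DEBUG, FATAL).
For example, row FT6 column INFO takes count=503 from the long row (FT6, INFO).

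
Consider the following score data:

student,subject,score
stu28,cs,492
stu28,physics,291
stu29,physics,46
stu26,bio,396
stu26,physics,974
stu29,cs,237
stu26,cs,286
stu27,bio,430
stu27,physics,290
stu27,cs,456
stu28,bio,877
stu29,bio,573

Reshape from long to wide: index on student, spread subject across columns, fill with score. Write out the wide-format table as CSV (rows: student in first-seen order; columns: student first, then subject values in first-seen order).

student,cs,physics,bio
stu28,492,291,877
stu29,237,46,573
stu26,286,974,396
stu27,456,290,430

Columns: student plus the 3 distinct subject values (cs, physics, bio).
For example, row stu28 column cs takes score=492 from the long row (stu28, cs).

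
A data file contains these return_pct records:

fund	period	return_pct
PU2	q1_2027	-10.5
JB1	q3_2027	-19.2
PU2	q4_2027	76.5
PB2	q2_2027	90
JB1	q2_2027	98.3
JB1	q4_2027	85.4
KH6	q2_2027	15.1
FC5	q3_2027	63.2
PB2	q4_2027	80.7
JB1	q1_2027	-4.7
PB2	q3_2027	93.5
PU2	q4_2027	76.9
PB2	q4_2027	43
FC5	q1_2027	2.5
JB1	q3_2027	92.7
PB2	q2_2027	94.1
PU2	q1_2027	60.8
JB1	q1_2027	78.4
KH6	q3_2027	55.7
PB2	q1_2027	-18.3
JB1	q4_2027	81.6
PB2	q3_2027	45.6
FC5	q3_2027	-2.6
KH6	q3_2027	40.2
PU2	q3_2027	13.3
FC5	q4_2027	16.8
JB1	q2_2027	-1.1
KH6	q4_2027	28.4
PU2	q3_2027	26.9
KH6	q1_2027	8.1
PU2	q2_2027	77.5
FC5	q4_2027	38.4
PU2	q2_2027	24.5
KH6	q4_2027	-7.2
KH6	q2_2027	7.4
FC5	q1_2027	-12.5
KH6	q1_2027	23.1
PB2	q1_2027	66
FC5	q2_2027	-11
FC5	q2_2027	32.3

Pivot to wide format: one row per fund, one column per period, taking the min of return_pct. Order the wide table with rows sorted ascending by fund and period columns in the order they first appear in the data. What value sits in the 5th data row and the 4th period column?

With rows sorted ascending by fund, row 5 is fund=PU2. period columns in first-appearance order: q1_2027, q3_2027, q4_2027, q2_2027; column 4 is q2_2027.
Long rows with fund=PU2, period=q2_2027: min(77.5, 24.5) = 24.5.

24.5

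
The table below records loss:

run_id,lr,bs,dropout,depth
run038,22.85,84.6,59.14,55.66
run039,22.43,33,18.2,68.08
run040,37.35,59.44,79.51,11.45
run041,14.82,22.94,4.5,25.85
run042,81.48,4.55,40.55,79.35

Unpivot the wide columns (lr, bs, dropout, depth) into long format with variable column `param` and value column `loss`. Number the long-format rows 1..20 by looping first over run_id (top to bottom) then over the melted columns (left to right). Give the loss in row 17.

20 rows total (5 × 4). Row 17: index ⌊(17-1)/4⌋ = 4 into run_id → run042; (17-1) mod 4 = 0 into the melted columns → lr.
So row 17 is (run042, lr, 81.48); loss = 81.48.

81.48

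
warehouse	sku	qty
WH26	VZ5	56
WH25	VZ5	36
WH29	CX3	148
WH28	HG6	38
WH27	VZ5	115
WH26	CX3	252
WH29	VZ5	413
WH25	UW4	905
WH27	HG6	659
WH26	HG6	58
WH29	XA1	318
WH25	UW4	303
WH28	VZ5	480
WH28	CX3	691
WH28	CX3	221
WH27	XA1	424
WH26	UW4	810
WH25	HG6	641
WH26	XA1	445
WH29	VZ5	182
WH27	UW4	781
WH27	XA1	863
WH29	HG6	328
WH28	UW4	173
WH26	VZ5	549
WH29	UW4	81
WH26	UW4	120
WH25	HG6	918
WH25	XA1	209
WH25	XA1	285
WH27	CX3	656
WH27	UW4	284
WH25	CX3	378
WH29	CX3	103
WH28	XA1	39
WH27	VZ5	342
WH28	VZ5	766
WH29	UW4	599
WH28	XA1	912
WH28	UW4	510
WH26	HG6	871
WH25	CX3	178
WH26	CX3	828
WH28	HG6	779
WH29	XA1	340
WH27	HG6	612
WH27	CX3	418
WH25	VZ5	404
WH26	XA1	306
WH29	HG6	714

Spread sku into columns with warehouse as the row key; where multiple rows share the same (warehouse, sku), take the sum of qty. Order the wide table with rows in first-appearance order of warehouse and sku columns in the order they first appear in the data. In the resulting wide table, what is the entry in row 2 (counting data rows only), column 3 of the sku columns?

1559

With rows in first-appearance order of warehouse, row 2 is warehouse=WH25. sku columns in first-appearance order: VZ5, CX3, HG6, UW4, XA1; column 3 is HG6.
Long rows with warehouse=WH25, sku=HG6: 641 + 918 = 1559.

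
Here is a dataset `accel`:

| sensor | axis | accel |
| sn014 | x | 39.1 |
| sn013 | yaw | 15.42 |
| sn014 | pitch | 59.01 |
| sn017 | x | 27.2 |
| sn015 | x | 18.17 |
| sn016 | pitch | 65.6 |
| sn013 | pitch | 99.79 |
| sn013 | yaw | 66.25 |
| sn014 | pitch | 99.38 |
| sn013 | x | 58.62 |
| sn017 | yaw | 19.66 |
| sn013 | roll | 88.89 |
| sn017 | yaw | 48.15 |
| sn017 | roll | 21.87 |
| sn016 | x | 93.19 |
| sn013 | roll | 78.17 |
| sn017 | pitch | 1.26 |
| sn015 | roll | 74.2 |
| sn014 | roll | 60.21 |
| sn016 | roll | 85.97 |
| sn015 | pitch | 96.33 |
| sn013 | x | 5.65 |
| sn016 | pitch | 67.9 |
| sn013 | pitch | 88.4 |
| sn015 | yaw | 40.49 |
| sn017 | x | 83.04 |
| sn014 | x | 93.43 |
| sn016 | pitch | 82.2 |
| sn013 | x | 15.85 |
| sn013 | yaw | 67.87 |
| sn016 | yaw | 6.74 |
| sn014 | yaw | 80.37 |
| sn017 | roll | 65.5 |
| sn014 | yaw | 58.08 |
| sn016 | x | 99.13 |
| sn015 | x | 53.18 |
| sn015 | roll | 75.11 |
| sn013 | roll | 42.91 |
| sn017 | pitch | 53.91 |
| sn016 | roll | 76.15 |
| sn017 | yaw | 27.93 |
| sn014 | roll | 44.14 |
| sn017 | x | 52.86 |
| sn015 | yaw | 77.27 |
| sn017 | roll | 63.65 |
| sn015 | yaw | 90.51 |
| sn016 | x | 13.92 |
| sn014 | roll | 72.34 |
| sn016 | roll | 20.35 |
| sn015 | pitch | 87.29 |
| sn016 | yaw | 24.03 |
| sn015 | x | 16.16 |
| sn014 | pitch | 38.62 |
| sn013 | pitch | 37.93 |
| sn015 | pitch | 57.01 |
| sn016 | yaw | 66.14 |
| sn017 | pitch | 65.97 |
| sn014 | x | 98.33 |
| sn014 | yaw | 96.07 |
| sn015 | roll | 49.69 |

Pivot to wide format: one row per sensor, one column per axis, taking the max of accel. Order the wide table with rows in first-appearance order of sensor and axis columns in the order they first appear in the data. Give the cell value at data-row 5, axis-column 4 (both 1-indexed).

85.97

With rows in first-appearance order of sensor, row 5 is sensor=sn016. axis columns in first-appearance order: x, yaw, pitch, roll; column 4 is roll.
Long rows with sensor=sn016, axis=roll: max(85.97, 76.15, 20.35) = 85.97.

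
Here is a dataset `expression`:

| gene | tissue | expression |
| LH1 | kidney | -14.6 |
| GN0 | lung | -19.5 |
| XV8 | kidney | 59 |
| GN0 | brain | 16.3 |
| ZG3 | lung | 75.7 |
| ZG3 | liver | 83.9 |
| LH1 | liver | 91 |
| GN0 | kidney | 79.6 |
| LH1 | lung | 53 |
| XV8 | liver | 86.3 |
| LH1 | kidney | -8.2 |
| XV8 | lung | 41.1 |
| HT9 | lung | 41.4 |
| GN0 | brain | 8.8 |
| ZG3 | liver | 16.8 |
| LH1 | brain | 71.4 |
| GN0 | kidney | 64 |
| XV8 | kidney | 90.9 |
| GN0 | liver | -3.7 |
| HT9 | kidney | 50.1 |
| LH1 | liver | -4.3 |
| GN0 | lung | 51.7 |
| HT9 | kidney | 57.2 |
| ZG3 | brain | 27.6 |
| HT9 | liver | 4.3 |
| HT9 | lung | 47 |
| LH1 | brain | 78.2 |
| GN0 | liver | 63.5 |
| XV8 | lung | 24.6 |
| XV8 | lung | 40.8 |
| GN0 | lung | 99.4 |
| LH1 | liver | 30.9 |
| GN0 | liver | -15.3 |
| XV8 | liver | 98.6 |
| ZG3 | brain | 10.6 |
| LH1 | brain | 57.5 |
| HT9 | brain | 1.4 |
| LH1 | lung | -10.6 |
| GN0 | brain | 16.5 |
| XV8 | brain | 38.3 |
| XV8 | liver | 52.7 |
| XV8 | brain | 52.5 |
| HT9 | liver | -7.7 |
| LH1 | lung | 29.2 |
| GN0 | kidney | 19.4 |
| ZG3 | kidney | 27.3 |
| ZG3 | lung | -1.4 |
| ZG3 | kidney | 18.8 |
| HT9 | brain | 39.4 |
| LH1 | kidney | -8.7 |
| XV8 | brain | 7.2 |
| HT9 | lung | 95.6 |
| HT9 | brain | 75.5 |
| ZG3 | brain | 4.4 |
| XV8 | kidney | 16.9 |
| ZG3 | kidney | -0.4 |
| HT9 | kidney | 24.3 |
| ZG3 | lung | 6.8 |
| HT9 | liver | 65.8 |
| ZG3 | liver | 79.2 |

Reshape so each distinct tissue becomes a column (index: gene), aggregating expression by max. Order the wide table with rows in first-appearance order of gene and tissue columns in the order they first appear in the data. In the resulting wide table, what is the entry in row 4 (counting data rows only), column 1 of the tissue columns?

With rows in first-appearance order of gene, row 4 is gene=ZG3. tissue columns in first-appearance order: kidney, lung, brain, liver; column 1 is kidney.
Long rows with gene=ZG3, tissue=kidney: max(27.3, 18.8, -0.4) = 27.3.

27.3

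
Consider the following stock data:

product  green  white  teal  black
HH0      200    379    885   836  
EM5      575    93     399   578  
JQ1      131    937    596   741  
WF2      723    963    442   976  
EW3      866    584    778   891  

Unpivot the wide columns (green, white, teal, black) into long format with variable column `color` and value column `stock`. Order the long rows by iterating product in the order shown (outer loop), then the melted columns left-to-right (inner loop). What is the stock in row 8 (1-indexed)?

578

20 rows total (5 × 4). Row 8: index ⌊(8-1)/4⌋ = 1 into product → EM5; (8-1) mod 4 = 3 into the melted columns → black.
So row 8 is (EM5, black, 578); stock = 578.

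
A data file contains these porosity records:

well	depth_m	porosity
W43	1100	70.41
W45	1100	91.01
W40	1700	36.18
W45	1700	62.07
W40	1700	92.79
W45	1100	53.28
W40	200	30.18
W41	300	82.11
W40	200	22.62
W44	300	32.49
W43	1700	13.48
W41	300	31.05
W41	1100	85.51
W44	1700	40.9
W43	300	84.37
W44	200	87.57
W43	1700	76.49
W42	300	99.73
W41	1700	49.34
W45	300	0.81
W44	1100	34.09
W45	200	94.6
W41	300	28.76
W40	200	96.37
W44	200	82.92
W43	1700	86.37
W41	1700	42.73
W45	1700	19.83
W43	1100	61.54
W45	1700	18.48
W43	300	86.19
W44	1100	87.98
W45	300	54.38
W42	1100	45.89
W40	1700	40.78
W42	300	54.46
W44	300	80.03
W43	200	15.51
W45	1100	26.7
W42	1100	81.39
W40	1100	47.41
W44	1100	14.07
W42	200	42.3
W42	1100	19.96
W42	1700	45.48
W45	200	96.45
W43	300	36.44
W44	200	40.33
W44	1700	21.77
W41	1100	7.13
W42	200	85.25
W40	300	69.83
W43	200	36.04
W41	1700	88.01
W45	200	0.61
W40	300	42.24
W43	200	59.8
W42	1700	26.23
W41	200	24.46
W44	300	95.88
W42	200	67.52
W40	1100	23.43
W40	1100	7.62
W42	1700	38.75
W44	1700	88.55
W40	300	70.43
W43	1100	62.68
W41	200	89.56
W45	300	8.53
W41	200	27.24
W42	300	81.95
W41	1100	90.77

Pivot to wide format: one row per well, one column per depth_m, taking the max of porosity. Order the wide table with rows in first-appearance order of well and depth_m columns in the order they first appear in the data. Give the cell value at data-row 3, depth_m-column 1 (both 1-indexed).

With rows in first-appearance order of well, row 3 is well=W40. depth_m columns in first-appearance order: 1100, 1700, 200, 300; column 1 is 1100.
Long rows with well=W40, depth_m=1100: max(47.41, 23.43, 7.62) = 47.41.

47.41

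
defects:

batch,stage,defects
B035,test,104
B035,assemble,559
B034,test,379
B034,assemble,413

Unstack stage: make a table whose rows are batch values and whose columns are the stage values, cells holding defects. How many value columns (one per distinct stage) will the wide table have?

2

2 distinct stage values: test, assemble.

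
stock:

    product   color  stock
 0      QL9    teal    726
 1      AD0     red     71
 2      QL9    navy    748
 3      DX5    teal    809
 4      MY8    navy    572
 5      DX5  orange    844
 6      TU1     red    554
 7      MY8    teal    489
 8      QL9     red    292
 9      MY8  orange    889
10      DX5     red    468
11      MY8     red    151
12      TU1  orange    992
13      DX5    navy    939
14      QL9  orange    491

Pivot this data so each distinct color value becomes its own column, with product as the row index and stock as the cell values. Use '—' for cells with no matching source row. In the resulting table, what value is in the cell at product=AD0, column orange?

—

No long-format row has product=AD0 and color=orange, so the cell is —.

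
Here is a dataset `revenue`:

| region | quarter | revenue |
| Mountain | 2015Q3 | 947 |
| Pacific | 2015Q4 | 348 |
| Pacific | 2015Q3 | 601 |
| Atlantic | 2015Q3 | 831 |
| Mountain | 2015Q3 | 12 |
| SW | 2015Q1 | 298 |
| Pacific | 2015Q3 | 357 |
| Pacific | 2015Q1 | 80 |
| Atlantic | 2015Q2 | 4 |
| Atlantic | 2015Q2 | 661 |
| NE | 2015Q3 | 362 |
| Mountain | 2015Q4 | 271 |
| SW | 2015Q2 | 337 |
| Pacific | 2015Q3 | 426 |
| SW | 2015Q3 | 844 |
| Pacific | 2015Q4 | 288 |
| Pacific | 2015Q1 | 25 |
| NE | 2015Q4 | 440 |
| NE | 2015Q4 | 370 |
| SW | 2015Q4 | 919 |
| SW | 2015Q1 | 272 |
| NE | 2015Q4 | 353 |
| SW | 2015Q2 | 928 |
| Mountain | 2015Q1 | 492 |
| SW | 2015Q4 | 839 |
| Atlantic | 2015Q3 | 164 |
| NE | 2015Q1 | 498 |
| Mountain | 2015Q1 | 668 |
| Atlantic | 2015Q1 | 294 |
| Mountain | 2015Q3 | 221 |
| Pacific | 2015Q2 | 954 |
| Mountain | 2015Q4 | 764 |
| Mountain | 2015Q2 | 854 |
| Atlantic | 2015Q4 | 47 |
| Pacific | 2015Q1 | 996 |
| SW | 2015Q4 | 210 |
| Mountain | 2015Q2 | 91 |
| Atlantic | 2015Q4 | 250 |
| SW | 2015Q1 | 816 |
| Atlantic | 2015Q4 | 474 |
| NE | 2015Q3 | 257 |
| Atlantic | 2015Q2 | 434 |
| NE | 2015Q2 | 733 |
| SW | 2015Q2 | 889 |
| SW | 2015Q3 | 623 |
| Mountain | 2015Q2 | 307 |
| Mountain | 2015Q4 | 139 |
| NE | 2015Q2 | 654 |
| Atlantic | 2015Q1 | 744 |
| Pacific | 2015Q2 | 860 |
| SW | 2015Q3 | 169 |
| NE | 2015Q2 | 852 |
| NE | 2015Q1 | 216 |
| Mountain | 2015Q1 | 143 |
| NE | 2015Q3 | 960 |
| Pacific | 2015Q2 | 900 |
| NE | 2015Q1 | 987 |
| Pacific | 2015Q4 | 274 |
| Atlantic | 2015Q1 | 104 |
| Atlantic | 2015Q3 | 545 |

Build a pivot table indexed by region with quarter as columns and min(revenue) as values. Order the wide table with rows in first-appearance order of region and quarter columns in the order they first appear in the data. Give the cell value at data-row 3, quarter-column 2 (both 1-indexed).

47

With rows in first-appearance order of region, row 3 is region=Atlantic. quarter columns in first-appearance order: 2015Q3, 2015Q4, 2015Q1, 2015Q2; column 2 is 2015Q4.
Long rows with region=Atlantic, quarter=2015Q4: min(47, 250, 474) = 47.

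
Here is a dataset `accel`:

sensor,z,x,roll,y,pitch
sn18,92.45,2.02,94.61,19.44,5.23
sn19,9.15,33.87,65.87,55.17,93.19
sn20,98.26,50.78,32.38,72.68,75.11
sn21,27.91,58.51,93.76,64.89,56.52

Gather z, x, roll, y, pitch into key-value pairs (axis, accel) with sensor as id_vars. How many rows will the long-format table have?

4 sensor values × 5 melted columns = 20 rows.

20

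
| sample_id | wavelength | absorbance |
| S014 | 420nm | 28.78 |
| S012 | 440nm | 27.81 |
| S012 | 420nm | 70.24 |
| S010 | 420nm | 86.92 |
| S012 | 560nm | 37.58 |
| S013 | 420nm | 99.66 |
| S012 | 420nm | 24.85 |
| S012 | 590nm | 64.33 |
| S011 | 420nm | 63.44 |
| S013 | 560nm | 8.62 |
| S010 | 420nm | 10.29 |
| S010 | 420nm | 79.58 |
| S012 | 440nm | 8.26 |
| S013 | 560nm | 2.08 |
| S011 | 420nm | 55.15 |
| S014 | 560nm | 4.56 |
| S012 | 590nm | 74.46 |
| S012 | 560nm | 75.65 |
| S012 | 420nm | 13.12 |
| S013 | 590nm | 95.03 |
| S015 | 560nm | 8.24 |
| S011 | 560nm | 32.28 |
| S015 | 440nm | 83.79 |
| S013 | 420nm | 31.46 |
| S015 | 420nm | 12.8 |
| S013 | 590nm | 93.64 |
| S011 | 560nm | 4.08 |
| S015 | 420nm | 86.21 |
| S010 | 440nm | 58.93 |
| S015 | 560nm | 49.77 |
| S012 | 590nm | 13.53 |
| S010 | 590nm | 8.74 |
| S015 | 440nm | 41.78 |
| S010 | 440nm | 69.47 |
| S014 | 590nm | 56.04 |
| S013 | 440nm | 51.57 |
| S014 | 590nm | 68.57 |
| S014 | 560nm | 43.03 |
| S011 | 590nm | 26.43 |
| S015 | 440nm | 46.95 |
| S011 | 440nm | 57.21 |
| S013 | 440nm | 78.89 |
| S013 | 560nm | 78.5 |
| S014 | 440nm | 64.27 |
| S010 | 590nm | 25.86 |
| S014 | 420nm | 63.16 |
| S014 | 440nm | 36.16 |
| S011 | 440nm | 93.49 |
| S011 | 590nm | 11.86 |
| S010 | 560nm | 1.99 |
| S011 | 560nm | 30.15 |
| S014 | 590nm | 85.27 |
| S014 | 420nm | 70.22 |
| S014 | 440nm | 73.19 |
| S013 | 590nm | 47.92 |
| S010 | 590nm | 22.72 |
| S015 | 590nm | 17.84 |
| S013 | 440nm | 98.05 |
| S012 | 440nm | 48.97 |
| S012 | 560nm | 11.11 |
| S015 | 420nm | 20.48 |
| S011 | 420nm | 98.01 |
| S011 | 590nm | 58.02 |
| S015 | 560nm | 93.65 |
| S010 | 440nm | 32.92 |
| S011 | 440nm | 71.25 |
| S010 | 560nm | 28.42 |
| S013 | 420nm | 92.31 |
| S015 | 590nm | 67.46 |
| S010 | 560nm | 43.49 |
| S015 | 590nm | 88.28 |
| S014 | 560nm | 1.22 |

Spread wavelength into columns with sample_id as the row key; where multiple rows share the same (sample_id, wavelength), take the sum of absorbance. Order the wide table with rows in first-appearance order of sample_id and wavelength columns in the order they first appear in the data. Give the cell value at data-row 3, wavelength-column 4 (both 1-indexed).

57.32

With rows in first-appearance order of sample_id, row 3 is sample_id=S010. wavelength columns in first-appearance order: 420nm, 440nm, 560nm, 590nm; column 4 is 590nm.
Long rows with sample_id=S010, wavelength=590nm: 8.74 + 25.86 + 22.72 = 57.32.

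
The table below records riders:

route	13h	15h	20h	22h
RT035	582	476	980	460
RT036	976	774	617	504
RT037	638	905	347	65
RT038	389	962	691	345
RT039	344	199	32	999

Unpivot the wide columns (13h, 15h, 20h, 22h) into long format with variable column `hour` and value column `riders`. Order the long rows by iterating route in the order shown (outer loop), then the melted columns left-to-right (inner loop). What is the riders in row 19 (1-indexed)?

20 rows total (5 × 4). Row 19: index ⌊(19-1)/4⌋ = 4 into route → RT039; (19-1) mod 4 = 2 into the melted columns → 20h.
So row 19 is (RT039, 20h, 32); riders = 32.

32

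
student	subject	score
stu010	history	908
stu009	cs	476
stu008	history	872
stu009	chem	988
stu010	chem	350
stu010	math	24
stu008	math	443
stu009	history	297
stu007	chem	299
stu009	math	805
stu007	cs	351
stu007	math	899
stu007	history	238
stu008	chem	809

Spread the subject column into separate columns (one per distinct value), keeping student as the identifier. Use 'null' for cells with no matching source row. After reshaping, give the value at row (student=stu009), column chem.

The long row with student=stu009, subject=chem has score=988.

988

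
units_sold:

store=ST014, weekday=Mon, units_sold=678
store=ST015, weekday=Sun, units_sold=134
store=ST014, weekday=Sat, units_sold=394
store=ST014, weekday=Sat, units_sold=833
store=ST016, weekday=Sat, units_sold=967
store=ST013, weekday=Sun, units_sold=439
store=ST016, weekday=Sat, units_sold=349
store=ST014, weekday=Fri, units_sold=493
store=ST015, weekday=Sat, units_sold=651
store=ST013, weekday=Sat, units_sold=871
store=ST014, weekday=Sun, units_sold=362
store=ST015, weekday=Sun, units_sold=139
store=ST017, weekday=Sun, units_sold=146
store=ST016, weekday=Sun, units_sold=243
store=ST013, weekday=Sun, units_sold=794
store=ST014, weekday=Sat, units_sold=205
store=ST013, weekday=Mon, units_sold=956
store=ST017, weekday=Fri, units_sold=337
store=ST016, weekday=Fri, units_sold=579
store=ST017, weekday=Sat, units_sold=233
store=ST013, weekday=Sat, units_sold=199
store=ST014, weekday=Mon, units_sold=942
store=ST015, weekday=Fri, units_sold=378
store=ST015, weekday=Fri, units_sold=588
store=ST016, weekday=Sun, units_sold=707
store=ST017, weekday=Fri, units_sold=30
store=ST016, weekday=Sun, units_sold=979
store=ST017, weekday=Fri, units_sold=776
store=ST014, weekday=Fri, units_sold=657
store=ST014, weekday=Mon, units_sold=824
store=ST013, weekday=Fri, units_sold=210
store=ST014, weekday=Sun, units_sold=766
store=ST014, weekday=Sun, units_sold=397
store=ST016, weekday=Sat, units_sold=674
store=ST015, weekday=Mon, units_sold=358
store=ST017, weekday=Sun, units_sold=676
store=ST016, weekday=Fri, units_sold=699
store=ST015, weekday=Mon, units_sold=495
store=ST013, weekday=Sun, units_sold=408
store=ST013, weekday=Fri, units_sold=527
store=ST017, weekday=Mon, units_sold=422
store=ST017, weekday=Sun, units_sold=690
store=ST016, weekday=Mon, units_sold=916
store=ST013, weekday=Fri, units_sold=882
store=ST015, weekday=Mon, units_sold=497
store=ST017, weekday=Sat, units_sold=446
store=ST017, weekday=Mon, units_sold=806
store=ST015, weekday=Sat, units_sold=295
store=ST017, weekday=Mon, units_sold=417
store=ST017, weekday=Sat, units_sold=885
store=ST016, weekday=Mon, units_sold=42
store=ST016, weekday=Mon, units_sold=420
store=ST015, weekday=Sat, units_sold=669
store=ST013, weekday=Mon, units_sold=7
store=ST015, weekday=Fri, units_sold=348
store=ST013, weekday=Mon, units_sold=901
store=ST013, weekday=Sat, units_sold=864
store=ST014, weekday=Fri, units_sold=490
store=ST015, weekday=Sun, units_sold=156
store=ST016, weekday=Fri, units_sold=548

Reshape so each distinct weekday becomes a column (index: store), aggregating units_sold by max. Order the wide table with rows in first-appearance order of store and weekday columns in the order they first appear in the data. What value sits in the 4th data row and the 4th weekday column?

882

With rows in first-appearance order of store, row 4 is store=ST013. weekday columns in first-appearance order: Mon, Sun, Sat, Fri; column 4 is Fri.
Long rows with store=ST013, weekday=Fri: max(210, 527, 882) = 882.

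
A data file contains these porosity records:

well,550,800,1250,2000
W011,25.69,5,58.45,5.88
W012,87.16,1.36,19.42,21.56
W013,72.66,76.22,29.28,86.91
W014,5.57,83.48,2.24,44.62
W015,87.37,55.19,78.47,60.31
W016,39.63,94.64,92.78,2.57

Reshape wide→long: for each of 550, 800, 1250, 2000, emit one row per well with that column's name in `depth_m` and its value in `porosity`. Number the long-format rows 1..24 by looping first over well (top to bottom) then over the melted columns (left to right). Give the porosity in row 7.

19.42

24 rows total (6 × 4). Row 7: index ⌊(7-1)/4⌋ = 1 into well → W012; (7-1) mod 4 = 2 into the melted columns → 1250.
So row 7 is (W012, 1250, 19.42); porosity = 19.42.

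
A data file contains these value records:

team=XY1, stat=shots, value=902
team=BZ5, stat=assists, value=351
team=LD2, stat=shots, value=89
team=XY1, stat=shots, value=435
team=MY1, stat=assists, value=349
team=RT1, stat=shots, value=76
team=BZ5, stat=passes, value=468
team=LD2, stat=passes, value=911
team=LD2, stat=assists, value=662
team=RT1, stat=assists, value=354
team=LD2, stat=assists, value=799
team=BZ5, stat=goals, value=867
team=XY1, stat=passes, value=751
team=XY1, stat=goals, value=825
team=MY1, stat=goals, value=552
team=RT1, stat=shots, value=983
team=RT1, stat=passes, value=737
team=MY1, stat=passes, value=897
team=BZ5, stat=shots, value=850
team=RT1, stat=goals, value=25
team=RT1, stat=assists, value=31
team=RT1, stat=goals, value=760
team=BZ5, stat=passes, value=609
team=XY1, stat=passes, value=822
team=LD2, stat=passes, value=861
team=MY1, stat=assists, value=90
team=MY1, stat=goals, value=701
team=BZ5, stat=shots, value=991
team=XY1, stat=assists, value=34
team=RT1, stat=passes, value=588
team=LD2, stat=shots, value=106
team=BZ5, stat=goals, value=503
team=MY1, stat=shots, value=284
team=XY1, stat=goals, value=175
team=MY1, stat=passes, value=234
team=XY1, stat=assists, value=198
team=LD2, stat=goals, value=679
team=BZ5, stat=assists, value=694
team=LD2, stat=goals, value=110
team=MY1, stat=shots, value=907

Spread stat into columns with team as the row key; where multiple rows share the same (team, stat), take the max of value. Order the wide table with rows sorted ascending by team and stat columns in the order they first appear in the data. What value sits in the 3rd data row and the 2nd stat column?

349

With rows sorted ascending by team, row 3 is team=MY1. stat columns in first-appearance order: shots, assists, passes, goals; column 2 is assists.
Long rows with team=MY1, stat=assists: max(349, 90) = 349.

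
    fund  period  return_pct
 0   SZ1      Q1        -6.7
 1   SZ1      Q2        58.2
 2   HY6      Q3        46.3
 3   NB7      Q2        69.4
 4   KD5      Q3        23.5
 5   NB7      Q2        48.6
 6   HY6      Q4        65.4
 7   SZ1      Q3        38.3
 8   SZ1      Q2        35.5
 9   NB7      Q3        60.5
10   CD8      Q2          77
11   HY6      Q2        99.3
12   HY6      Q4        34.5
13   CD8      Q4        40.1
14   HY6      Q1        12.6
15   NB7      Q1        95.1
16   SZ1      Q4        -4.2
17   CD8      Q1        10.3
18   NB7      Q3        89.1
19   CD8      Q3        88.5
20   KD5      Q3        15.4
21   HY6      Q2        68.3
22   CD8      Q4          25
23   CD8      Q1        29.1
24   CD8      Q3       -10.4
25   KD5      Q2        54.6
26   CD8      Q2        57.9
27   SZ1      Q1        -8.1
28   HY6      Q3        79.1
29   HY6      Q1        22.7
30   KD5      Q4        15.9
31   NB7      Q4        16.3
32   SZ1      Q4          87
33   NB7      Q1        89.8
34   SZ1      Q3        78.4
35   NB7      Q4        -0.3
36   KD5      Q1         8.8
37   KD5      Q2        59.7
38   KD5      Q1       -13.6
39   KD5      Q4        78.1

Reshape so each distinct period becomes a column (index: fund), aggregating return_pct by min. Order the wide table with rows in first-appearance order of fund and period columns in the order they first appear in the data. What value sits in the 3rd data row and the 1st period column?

89.8

With rows in first-appearance order of fund, row 3 is fund=NB7. period columns in first-appearance order: Q1, Q2, Q3, Q4; column 1 is Q1.
Long rows with fund=NB7, period=Q1: min(95.1, 89.8) = 89.8.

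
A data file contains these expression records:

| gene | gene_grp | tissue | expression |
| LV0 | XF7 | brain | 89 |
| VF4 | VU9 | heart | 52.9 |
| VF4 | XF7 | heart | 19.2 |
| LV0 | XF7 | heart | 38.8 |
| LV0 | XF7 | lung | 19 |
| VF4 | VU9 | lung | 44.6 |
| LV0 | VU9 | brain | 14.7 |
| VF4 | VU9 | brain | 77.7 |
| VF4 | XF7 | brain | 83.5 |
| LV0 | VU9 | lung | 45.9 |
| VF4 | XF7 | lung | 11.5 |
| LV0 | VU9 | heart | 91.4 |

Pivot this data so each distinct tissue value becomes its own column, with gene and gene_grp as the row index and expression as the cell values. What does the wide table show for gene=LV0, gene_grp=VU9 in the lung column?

Wide layout: rows indexed by gene and gene_grp, columns are the 3 distinct tissue values (brain, heart, lung).
Cell (gene=LV0, gene_grp=VU9, tissue=lung) draws from the long row where gene=LV0, gene_grp=VU9 and tissue=lung, which has expression=45.9.

45.9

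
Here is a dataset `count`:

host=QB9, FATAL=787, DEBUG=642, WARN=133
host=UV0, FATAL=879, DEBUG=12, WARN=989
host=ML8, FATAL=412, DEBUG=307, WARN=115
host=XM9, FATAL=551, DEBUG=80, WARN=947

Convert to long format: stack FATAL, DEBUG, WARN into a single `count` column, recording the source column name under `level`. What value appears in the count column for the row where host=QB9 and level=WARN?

Unpivoting turns each (host, wide-column) pair into one long row.
The wide cell at row QB9, column WARN holds 133, so the long row (QB9, WARN) has count=133.

133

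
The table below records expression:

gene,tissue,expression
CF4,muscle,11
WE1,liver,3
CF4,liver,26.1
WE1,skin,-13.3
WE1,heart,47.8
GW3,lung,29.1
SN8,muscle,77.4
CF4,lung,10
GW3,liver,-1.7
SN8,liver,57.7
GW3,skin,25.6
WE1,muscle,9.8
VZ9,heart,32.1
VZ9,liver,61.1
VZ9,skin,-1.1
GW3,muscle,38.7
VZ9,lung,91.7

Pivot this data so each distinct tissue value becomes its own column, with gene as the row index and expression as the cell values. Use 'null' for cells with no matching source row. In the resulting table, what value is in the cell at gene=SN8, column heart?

null

No long-format row has gene=SN8 and tissue=heart, so the cell is null.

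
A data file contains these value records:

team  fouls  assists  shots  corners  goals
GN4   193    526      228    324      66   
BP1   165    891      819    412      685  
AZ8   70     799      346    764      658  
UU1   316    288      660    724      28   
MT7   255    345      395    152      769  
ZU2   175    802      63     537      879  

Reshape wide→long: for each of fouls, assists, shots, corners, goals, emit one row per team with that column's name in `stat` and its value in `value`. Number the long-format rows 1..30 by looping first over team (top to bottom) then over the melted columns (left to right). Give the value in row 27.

30 rows total (6 × 5). Row 27: index ⌊(27-1)/5⌋ = 5 into team → ZU2; (27-1) mod 5 = 1 into the melted columns → assists.
So row 27 is (ZU2, assists, 802); value = 802.

802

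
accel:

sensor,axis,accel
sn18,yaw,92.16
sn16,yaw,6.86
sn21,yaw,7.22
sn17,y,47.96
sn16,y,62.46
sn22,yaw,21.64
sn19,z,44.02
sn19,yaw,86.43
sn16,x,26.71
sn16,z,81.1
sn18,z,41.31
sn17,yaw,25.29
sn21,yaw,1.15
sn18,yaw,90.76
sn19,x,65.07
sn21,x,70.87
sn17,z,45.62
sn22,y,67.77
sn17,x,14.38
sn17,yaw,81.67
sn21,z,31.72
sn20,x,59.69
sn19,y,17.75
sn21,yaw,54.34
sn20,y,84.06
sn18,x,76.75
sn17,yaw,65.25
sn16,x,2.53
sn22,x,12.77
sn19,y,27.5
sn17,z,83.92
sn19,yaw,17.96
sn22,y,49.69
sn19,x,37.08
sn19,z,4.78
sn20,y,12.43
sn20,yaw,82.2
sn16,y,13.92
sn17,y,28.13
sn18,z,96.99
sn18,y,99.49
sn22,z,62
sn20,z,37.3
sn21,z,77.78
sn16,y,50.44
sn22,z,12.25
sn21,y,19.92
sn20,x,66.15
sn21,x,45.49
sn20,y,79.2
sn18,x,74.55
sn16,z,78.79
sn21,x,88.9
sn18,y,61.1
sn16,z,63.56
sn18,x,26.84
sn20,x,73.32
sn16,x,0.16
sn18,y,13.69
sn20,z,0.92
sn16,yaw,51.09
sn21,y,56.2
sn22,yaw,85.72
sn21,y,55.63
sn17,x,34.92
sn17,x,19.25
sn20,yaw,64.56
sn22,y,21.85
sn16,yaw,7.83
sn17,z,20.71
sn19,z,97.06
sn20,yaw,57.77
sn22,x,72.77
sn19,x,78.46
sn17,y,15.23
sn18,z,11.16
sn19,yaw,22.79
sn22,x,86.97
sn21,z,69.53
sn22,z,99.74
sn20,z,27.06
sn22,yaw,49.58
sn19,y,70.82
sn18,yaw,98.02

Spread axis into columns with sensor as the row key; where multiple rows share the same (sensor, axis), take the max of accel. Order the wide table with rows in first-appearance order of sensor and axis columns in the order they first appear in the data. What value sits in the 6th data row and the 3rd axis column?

97.06

With rows in first-appearance order of sensor, row 6 is sensor=sn19. axis columns in first-appearance order: yaw, y, z, x; column 3 is z.
Long rows with sensor=sn19, axis=z: max(44.02, 4.78, 97.06) = 97.06.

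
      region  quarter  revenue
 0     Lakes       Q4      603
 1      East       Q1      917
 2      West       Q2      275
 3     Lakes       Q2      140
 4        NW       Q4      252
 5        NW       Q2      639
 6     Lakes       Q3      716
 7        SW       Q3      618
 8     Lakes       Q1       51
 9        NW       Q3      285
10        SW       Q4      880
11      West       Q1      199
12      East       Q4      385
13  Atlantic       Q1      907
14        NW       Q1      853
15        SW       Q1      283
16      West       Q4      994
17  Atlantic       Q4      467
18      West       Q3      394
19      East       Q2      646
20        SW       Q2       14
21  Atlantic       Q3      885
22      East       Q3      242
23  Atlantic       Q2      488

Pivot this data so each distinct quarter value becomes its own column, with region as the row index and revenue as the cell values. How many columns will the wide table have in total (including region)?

1 column for region plus 4 distinct quarter values → 5 columns.

5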